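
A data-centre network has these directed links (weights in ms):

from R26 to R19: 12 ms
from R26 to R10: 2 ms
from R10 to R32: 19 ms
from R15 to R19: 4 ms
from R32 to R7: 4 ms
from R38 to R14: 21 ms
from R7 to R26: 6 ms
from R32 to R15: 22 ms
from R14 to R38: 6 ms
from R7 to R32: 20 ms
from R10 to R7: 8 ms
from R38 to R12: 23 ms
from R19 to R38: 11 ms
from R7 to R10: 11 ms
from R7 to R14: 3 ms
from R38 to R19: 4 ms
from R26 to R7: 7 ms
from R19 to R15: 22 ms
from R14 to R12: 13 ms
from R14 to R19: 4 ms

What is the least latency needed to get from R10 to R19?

15 ms

Shortest distances from R10:
R10: 0
R7: 8  (via R10)
R14: 11  (via R7)
R26: 14  (via R7)
R19: 15  (via R14)
Shortest route: R10 → R7 → R14 → R19 = 15 ms.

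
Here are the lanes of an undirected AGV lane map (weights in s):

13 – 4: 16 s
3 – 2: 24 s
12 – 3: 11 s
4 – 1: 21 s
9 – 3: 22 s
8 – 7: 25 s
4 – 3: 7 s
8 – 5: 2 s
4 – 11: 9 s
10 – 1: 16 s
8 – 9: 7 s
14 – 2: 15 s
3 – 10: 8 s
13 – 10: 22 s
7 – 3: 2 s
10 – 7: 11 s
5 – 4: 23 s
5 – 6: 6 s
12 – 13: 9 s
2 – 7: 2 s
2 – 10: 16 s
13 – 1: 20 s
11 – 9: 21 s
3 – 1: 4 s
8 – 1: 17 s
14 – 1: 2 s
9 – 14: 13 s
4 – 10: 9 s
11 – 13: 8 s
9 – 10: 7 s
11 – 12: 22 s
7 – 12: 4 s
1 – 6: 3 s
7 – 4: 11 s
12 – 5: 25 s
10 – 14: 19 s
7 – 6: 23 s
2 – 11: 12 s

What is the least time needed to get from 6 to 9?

Candidate routes:
6–1–14–9: 3+2+13 = 18
6–5–8–9: 6+2+7 = 15
The minimum is 15 s via 6–5–8–9.

15 s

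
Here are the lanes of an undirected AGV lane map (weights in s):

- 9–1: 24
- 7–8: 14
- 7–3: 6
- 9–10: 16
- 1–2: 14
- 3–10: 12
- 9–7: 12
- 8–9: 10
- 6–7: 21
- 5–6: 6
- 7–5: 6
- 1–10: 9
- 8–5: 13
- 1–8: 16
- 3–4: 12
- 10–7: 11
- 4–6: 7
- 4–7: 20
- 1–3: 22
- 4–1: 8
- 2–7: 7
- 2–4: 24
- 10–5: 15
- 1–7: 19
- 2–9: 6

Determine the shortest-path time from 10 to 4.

17 s

Compare a few routes:
10 - 1 - 4: 9+8 = 17
10 - 5 - 6 - 4: 15+6+7 = 28
10 - 3 - 4: 12+12 = 24
The minimum is 17 s via 10 - 1 - 4.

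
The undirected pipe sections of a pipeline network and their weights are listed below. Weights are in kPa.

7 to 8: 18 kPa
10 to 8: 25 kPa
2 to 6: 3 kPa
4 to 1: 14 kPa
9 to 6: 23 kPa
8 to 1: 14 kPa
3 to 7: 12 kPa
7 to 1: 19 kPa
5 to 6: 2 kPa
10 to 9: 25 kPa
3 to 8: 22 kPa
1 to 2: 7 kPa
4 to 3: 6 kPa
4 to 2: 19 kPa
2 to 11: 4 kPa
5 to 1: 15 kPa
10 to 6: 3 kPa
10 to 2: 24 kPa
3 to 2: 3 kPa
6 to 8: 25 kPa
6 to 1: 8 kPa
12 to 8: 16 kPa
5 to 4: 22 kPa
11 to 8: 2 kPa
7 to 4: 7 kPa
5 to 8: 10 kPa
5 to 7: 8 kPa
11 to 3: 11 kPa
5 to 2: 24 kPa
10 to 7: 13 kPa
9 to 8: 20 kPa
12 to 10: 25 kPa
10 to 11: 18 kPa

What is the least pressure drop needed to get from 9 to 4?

Shortest distances from 9:
9: 0
8: 20  (via 9)
11: 22  (via 8)
6: 23  (via 9)
5: 25  (via 6)
10: 25  (via 9)
2: 26  (via 11)
3: 29  (via 2)
1: 31  (via 6)
7: 33  (via 5)
4: 35  (via 3)
Shortest route: 9 → 8 → 11 → 2 → 3 → 4 = 35 kPa.

35 kPa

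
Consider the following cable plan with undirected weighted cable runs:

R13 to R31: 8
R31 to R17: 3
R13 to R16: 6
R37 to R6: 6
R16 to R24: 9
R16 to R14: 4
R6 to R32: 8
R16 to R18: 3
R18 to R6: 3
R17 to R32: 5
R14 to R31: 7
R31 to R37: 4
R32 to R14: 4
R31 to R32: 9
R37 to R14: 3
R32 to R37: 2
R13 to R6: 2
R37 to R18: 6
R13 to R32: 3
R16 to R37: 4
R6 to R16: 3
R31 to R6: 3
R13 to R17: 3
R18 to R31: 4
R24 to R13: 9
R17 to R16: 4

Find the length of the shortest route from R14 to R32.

4

Settle nodes by increasing distance from R14:
R14: 0
R37: 3  (via R14)
R32: 4  (via R14)
Shortest route: R14–R32 = 4.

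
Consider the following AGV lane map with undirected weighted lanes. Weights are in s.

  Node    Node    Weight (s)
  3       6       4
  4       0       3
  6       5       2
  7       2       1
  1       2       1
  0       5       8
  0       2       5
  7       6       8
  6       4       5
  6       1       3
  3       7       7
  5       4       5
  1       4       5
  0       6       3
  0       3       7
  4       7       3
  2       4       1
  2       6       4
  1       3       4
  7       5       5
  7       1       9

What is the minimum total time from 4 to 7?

2 s

Candidate routes:
4–2–7: 1+1 = 2
4–7: 3 = 3
The minimum is 2 s via 4–2–7.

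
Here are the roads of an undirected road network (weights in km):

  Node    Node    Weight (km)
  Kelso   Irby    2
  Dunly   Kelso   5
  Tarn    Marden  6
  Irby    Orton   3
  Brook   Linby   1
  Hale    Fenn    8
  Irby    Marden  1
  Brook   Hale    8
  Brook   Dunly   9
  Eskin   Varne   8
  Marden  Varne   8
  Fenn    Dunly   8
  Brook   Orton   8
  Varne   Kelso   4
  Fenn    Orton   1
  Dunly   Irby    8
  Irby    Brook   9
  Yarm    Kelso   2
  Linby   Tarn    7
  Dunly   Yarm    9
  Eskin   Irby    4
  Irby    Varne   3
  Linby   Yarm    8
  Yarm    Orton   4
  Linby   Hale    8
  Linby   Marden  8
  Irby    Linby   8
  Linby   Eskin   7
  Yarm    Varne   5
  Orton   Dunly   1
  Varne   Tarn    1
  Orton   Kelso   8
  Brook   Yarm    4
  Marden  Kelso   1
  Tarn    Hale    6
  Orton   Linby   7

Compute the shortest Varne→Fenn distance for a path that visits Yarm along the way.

Shortest Varne→Yarm: Varne–Yarm = 5
Shortest Yarm→Fenn: Yarm–Orton–Fenn = 5
Total via Yarm: 5 + 5 = 10 km.

10 km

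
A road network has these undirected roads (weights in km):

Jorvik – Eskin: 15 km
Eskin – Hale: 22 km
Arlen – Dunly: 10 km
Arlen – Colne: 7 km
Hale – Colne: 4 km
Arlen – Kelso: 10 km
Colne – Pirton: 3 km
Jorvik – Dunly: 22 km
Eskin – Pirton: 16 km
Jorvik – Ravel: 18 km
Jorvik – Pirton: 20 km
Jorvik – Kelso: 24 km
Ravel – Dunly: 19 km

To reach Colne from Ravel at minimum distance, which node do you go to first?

Candidate routes:
Ravel–Jorvik–Eskin–Pirton–Colne: 18+15+16+3 = 52
Ravel–Dunly–Arlen–Colne: 19+10+7 = 36
Ravel–Jorvik–Pirton–Colne: 18+20+3 = 41
Cheapest is Ravel–Dunly–Arlen–Colne at 36 km.
So from Ravel the first move is to Dunly.

Dunly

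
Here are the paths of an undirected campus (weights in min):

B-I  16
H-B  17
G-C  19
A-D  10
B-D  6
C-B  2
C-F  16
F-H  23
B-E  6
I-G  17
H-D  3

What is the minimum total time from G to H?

30 min

Compare a few routes:
G → I → B → H: 17+16+17 = 50
G → I → B → D → H: 17+16+6+3 = 42
G → C → B → D → H: 19+2+6+3 = 30
G → C → B → H: 19+2+17 = 38
The minimum is 30 min via G → C → B → D → H.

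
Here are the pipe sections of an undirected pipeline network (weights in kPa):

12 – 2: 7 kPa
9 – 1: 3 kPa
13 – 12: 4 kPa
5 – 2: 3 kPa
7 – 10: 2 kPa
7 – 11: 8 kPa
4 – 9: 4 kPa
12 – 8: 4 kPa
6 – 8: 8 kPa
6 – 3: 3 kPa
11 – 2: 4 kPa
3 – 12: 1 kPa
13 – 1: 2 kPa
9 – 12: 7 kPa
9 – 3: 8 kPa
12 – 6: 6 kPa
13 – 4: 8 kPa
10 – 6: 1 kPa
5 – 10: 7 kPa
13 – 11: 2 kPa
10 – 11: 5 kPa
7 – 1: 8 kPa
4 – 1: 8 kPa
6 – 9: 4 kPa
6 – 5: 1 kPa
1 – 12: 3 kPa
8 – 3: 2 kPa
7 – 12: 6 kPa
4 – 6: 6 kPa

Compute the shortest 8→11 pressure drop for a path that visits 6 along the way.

Best 8 to 6: 8–3–6 costing 5
Best 6 to 11: 6–10–11 costing 6
Total via 6: 5 + 6 = 11 kPa.

11 kPa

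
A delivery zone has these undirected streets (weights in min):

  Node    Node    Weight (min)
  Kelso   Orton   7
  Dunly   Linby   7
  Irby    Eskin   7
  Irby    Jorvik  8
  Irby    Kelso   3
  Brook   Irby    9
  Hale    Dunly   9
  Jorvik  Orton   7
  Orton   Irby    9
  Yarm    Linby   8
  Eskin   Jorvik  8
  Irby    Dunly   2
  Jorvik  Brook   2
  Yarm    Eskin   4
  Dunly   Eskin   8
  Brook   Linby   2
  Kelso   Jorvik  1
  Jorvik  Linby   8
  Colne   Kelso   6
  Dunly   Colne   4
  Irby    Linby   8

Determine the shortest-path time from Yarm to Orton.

Candidate routes:
Yarm - Eskin - Irby - Orton: 4+7+9 = 20
Yarm - Eskin - Jorvik - Orton: 4+8+7 = 19
Cheapest is Yarm - Eskin - Jorvik - Orton at 19 min.

19 min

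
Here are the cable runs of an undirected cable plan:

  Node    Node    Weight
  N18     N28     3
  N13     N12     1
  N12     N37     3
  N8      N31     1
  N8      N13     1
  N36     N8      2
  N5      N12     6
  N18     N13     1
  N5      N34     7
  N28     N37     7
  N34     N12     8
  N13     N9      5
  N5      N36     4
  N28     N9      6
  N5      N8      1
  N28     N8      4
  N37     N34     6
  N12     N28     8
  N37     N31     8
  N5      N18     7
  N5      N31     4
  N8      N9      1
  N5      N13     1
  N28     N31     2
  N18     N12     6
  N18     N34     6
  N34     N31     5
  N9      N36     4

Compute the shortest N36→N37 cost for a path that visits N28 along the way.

12

Best N36 to N28: N36–N8–N31–N28 costing 5
Best N28 to N37: N28–N37 costing 7
Total via N28: 5 + 7 = 12.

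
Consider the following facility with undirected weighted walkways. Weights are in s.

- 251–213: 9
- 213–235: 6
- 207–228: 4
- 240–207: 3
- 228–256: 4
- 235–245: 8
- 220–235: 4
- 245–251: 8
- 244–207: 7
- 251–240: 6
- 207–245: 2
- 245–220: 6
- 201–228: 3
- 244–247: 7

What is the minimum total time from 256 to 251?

17 s

Enumerating some paths:
256–228–207–245–235–213–251: 4+4+2+8+6+9 = 33
256–228–207–245–220–235–213–251: 4+4+2+6+4+6+9 = 35
256–228–207–245–251: 4+4+2+8 = 18
256–228–207–240–251: 4+4+3+6 = 17
The minimum is 17 s via 256–228–207–240–251.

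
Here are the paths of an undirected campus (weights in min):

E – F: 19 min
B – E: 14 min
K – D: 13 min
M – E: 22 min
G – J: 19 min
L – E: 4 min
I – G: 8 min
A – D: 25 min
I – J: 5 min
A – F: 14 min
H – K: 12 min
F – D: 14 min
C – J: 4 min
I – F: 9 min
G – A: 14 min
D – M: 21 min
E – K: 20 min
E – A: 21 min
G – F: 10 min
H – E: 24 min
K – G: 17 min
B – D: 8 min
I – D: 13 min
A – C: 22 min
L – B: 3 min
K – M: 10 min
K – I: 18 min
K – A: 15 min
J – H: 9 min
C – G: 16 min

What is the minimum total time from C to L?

Settle nodes by increasing distance from C:
C: 0
J: 4  (via C)
I: 9  (via J)
H: 13  (via J)
G: 16  (via C)
F: 18  (via I)
A: 22  (via C)
D: 22  (via I)
K: 25  (via H)
B: 30  (via D)
L: 33  (via B)
Shortest route: C–J–I–D–B–L = 33 min.

33 min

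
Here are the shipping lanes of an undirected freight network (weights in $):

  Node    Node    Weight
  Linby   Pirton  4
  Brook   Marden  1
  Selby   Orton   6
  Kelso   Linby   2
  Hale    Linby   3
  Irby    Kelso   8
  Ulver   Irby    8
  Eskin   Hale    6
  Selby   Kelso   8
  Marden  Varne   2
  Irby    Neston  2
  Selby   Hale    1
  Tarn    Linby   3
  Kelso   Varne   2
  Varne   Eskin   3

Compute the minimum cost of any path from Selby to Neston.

Enumerating some paths:
Selby–Hale–Linby–Kelso–Irby–Neston: 1+3+2+8+2 = 16
Selby–Kelso–Irby–Neston: 8+8+2 = 18
The minimum is $16 via Selby–Hale–Linby–Kelso–Irby–Neston.

$16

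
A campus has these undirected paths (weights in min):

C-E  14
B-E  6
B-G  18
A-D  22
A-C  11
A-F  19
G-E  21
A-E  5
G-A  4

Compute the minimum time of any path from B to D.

33 min

Enumerating some paths:
B - G - A - D: 18+4+22 = 44
B - E - A - D: 6+5+22 = 33
Cheapest is B - E - A - D at 33 min.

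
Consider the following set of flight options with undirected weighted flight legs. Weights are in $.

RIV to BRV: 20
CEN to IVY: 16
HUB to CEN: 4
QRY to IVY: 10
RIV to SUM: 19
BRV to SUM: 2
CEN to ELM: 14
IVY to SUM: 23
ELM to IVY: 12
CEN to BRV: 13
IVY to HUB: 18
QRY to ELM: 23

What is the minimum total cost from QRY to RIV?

$52

Compare a few routes:
QRY–IVY–SUM–RIV: 10+23+19 = 52
QRY–IVY–CEN–BRV–SUM–RIV: 10+16+13+2+19 = 60
QRY–IVY–SUM–BRV–RIV: 10+23+2+20 = 55
QRY–IVY–CEN–BRV–RIV: 10+16+13+20 = 59
The minimum is $52 via QRY–IVY–SUM–RIV.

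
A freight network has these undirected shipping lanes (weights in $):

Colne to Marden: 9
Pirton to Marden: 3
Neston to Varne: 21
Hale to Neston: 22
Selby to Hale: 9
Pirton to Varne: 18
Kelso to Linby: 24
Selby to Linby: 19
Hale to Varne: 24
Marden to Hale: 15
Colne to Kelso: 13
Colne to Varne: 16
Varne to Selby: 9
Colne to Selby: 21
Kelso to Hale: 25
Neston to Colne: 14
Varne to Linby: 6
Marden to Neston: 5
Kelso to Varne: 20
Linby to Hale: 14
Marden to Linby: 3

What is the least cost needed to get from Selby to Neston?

Candidate routes:
Selby–Linby–Marden–Neston: 19+3+5 = 27
Selby–Varne–Neston: 9+21 = 30
Selby–Varne–Linby–Marden–Neston: 9+6+3+5 = 23
Selby–Hale–Marden–Neston: 9+15+5 = 29
Cheapest is Selby–Varne–Linby–Marden–Neston at $23.

$23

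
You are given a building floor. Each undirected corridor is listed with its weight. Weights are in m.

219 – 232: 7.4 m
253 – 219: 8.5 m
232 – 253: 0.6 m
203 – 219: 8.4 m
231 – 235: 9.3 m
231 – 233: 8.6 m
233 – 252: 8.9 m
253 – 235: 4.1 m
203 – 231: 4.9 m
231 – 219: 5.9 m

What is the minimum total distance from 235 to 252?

Enumerating some paths:
235 → 231 → 233 → 252: 9.3+8.6+8.9 = 26.8
235 → 253 → 219 → 231 → 233 → 252: 4.1+8.5+5.9+8.6+8.9 = 36
235 → 253 → 232 → 219 → 231 → 233 → 252: 4.1+0.6+7.4+5.9+8.6+8.9 = 35.5
Cheapest is 235 → 231 → 233 → 252 at 26.8 m.

26.8 m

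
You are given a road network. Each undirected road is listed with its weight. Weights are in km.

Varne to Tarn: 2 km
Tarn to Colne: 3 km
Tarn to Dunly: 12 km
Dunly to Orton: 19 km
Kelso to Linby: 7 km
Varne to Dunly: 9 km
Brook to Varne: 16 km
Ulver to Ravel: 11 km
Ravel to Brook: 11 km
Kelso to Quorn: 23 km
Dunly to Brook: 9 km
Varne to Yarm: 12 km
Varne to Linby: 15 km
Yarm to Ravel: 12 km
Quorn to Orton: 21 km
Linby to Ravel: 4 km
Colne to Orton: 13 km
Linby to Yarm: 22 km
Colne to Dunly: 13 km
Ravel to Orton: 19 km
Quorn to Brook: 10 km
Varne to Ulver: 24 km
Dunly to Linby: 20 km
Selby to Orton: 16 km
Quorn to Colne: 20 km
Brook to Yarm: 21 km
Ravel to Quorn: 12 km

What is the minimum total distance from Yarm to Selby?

46 km

Settle nodes by increasing distance from Yarm:
Yarm: 0
Varne: 12  (via Yarm)
Ravel: 12  (via Yarm)
Tarn: 14  (via Varne)
Linby: 16  (via Ravel)
Colne: 17  (via Tarn)
Dunly: 21  (via Varne)
Brook: 21  (via Yarm)
Kelso: 23  (via Linby)
Ulver: 23  (via Ravel)
Quorn: 24  (via Ravel)
Orton: 30  (via Colne)
Selby: 46  (via Orton)
Shortest route: Yarm–Varne–Tarn–Colne–Orton–Selby = 46 km.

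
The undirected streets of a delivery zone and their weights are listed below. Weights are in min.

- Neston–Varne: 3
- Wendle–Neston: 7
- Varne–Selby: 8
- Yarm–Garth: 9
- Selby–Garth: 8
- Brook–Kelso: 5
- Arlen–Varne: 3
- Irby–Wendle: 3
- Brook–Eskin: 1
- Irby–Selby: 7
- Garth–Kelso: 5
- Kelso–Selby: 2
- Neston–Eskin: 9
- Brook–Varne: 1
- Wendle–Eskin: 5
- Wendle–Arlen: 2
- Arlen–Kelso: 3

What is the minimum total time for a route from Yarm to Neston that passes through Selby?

27 min

Best Yarm to Selby: Yarm → Garth → Kelso → Selby costing 16
Shortest Selby→Neston: Selby → Varne → Neston = 11
Total via Selby: 16 + 11 = 27 min.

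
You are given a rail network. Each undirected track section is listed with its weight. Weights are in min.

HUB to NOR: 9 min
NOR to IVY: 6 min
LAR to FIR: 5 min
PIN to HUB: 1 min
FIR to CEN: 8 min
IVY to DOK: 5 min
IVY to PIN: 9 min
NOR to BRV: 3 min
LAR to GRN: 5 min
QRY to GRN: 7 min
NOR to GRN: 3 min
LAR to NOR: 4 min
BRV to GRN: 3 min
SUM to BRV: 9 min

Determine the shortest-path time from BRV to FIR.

Candidate routes:
BRV → NOR → LAR → FIR: 3+4+5 = 12
BRV → GRN → LAR → FIR: 3+5+5 = 13
Cheapest is BRV → NOR → LAR → FIR at 12 min.

12 min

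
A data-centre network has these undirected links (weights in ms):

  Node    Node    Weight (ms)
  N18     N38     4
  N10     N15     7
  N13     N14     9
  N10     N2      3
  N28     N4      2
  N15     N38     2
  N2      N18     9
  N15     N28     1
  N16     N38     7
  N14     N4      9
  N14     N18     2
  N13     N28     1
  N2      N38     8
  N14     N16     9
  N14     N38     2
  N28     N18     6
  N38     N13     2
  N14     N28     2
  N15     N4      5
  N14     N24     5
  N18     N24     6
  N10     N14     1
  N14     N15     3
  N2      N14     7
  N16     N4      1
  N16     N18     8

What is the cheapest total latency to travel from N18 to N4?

6 ms

Enumerating some paths:
N18 → N28 → N4: 6+2 = 8
N18 → N14 → N28 → N4: 2+2+2 = 6
The minimum is 6 ms via N18 → N14 → N28 → N4.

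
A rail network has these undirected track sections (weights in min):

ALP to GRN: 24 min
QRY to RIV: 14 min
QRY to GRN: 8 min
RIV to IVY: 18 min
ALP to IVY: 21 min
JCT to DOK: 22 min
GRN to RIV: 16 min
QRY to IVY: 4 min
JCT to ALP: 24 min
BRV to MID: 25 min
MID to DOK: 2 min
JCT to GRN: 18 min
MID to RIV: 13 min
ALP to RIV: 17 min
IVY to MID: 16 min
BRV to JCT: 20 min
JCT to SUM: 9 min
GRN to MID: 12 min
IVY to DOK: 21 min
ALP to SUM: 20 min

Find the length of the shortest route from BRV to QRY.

Compare a few routes:
BRV → JCT → GRN → QRY: 20+18+8 = 46
BRV → MID → GRN → QRY: 25+12+8 = 45
Cheapest is BRV → MID → GRN → QRY at 45 min.

45 min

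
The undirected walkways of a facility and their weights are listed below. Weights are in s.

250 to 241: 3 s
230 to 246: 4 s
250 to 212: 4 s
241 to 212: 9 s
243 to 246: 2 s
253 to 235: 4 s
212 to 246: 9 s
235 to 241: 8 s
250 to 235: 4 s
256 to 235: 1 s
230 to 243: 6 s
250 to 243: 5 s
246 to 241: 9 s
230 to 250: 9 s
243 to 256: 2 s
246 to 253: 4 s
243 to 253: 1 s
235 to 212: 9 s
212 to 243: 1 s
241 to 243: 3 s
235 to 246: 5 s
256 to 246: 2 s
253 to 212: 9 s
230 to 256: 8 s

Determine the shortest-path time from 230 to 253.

Enumerating some paths:
230–246–253: 4+4 = 8
230–243–253: 6+1 = 7
The minimum is 7 s via 230–243–253.

7 s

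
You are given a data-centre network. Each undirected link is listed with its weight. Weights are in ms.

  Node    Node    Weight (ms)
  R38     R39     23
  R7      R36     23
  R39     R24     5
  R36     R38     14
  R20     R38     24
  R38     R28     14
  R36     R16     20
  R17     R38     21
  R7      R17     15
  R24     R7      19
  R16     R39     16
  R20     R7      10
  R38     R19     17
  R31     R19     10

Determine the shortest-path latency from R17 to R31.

Settle nodes by increasing distance from R17:
R17: 0
R7: 15  (via R17)
R38: 21  (via R17)
R20: 25  (via R7)
R24: 34  (via R7)
R28: 35  (via R38)
R36: 35  (via R38)
R19: 38  (via R38)
R39: 39  (via R24)
R31: 48  (via R19)
Shortest route: R17–R38–R19–R31 = 48 ms.

48 ms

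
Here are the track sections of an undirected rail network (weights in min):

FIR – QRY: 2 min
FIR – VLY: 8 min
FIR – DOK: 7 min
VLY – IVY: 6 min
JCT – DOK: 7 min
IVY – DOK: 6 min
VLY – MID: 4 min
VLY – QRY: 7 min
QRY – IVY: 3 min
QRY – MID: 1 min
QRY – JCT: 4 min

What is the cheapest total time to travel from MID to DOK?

10 min

Shortest distances from MID:
MID: 0
QRY: 1  (via MID)
FIR: 3  (via QRY)
IVY: 4  (via QRY)
VLY: 4  (via MID)
JCT: 5  (via QRY)
DOK: 10  (via FIR)
Shortest route: MID → QRY → FIR → DOK = 10 min.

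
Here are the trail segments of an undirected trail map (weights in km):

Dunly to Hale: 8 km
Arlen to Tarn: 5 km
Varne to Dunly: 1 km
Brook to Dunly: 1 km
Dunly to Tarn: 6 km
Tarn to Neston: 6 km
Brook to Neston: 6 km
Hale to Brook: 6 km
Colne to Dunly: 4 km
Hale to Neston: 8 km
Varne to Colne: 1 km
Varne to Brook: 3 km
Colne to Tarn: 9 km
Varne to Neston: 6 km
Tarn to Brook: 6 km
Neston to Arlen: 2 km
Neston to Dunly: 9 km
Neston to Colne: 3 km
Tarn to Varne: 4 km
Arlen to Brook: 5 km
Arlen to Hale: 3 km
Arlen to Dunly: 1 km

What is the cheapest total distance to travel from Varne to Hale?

5 km

Settle nodes by increasing distance from Varne:
Varne: 0
Dunly: 1  (via Varne)
Colne: 1  (via Varne)
Brook: 2  (via Dunly)
Arlen: 2  (via Dunly)
Tarn: 4  (via Varne)
Neston: 4  (via Colne)
Hale: 5  (via Arlen)
Shortest route: Varne → Dunly → Arlen → Hale = 5 km.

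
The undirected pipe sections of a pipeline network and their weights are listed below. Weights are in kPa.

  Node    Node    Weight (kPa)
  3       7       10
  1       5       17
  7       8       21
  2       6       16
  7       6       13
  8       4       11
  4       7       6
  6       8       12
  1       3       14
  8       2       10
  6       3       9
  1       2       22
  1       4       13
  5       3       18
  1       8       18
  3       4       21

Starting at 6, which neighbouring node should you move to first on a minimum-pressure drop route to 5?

Enumerating some paths:
6 - 7 - 3 - 5: 13+10+18 = 41
6 - 3 - 5: 9+18 = 27
6 - 8 - 1 - 5: 12+18+17 = 47
6 - 3 - 1 - 5: 9+14+17 = 40
The minimum is 27 kPa via 6 - 3 - 5.
So from 6 the first move is to 3.

3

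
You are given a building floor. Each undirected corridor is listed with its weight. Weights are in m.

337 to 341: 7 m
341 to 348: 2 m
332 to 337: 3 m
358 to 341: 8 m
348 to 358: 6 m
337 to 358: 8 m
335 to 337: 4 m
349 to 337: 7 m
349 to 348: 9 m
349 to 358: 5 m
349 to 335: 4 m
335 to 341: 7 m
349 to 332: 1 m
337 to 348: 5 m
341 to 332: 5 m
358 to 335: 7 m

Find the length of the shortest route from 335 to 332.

Running Dijkstra from 335:
335: 0
337: 4  (via 335)
349: 4  (via 335)
332: 5  (via 349)
Shortest route: 335 → 349 → 332 = 5 m.

5 m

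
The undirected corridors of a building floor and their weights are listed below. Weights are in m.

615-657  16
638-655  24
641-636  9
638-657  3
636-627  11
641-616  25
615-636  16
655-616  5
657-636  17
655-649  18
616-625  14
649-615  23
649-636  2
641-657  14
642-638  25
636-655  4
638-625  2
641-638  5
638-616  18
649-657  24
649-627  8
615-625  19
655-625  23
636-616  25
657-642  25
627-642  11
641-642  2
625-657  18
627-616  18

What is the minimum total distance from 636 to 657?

Shortest distances from 636:
636: 0
649: 2  (via 636)
655: 4  (via 636)
616: 9  (via 655)
641: 9  (via 636)
627: 10  (via 649)
642: 11  (via 641)
638: 14  (via 641)
625: 16  (via 638)
615: 16  (via 636)
657: 17  (via 636)
Shortest route: 636 → 657 = 17 m.

17 m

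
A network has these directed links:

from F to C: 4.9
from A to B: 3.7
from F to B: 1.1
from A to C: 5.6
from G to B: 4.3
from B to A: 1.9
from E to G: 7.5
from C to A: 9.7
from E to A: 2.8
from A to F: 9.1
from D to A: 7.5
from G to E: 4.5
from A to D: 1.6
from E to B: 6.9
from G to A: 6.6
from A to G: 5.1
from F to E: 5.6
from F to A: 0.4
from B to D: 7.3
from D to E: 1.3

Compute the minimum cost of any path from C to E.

12.6

Running Dijkstra from C:
C: 0
A: 9.7  (via C)
D: 11.3  (via A)
E: 12.6  (via D)
Shortest route: C–A–D–E = 12.6.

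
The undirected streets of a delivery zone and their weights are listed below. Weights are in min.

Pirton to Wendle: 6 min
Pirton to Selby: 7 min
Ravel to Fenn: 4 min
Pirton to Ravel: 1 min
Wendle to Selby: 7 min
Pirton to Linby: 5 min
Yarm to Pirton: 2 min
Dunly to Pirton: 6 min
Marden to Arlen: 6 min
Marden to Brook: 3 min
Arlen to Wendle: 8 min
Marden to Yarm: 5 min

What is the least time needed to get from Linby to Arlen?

Running Dijkstra from Linby:
Linby: 0
Pirton: 5  (via Linby)
Ravel: 6  (via Pirton)
Yarm: 7  (via Pirton)
Fenn: 10  (via Ravel)
Wendle: 11  (via Pirton)
Dunly: 11  (via Pirton)
Selby: 12  (via Pirton)
Marden: 12  (via Yarm)
Brook: 15  (via Marden)
Arlen: 18  (via Marden)
Shortest route: Linby–Pirton–Yarm–Marden–Arlen = 18 min.

18 min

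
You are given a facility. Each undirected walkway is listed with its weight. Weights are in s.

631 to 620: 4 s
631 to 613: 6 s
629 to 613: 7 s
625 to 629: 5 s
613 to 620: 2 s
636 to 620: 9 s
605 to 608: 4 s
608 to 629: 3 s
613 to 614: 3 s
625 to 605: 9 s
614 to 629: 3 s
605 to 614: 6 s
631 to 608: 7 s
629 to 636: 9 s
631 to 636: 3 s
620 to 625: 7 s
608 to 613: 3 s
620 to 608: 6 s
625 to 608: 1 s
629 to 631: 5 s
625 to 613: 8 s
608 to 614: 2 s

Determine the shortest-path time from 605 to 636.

14 s

Settle nodes by increasing distance from 605:
605: 0
608: 4  (via 605)
625: 5  (via 608)
614: 6  (via 605)
613: 7  (via 608)
629: 7  (via 608)
620: 9  (via 613)
631: 11  (via 608)
636: 14  (via 631)
Shortest route: 605–608–631–636 = 14 s.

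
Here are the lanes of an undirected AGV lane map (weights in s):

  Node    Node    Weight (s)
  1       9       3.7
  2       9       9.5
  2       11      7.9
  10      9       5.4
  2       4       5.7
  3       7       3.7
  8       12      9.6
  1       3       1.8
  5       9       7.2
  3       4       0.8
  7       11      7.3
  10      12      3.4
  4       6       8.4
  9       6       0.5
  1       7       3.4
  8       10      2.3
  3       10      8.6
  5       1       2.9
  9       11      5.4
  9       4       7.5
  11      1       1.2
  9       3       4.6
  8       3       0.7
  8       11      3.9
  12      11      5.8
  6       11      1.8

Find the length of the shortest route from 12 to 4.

7.2 s

Enumerating some paths:
12 → 11 → 1 → 3 → 4: 5.8+1.2+1.8+0.8 = 9.6
12 → 10 → 8 → 3 → 4: 3.4+2.3+0.7+0.8 = 7.2
Cheapest is 12 → 10 → 8 → 3 → 4 at 7.2 s.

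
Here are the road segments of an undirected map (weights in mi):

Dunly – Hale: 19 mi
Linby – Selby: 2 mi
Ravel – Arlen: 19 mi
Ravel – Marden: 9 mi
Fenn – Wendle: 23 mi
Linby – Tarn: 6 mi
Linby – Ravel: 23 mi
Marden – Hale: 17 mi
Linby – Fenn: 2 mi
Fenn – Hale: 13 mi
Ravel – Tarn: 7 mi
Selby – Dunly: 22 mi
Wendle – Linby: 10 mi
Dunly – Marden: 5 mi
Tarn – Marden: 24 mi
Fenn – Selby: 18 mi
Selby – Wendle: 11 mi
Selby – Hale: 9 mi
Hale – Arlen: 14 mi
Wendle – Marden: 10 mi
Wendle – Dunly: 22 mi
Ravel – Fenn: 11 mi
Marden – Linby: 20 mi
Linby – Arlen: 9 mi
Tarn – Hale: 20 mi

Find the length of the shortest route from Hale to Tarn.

17 mi

Shortest distances from Hale:
Hale: 0
Selby: 9  (via Hale)
Linby: 11  (via Selby)
Fenn: 13  (via Hale)
Arlen: 14  (via Hale)
Tarn: 17  (via Linby)
Shortest route: Hale–Selby–Linby–Tarn = 17 mi.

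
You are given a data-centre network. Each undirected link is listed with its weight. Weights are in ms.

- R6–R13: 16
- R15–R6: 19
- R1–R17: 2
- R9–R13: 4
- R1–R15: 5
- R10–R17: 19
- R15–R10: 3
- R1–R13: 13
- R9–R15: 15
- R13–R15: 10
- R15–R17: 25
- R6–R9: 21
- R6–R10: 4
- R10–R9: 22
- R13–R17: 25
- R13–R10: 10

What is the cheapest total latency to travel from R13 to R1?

Shortest distances from R13:
R13: 0
R9: 4  (via R13)
R15: 10  (via R13)
R10: 10  (via R13)
R1: 13  (via R13)
Shortest route: R13 → R1 = 13 ms.

13 ms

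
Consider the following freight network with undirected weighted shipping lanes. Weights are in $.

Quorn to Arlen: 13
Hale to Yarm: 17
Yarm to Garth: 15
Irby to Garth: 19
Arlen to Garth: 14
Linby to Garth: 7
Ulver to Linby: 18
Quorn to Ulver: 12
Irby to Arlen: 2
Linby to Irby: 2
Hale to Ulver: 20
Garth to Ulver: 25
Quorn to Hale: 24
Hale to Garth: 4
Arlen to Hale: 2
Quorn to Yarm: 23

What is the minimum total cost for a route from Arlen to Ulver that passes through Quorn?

$25

Best Arlen to Quorn: Arlen → Quorn costing 13
Best Quorn to Ulver: Quorn → Ulver costing 12
Total via Quorn: 13 + 12 = $25.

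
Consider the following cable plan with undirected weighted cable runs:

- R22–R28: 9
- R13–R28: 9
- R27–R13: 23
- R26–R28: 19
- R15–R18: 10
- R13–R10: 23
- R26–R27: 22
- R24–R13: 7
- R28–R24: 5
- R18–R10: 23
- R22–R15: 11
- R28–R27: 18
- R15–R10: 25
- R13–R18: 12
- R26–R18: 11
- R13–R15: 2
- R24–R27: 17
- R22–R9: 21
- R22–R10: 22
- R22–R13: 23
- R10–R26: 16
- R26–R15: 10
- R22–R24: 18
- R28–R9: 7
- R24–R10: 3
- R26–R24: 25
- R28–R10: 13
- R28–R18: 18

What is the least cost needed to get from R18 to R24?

Settle nodes by increasing distance from R18:
R18: 0
R15: 10  (via R18)
R26: 11  (via R18)
R13: 12  (via R18)
R28: 18  (via R18)
R24: 19  (via R13)
Shortest route: R18 → R13 → R24 = 19.

19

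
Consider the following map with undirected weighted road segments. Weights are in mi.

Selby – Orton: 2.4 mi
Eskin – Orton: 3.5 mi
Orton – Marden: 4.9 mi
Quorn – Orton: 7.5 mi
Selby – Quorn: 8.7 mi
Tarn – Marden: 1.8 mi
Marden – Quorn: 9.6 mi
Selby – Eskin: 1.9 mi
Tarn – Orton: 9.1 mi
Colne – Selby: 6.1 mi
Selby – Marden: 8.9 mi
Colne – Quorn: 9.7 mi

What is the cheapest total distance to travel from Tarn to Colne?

Enumerating some paths:
Tarn - Orton - Selby - Colne: 9.1+2.4+6.1 = 17.6
Tarn - Marden - Orton - Selby - Colne: 1.8+4.9+2.4+6.1 = 15.2
Tarn - Marden - Selby - Colne: 1.8+8.9+6.1 = 16.8
The minimum is 15.2 mi via Tarn - Marden - Orton - Selby - Colne.

15.2 mi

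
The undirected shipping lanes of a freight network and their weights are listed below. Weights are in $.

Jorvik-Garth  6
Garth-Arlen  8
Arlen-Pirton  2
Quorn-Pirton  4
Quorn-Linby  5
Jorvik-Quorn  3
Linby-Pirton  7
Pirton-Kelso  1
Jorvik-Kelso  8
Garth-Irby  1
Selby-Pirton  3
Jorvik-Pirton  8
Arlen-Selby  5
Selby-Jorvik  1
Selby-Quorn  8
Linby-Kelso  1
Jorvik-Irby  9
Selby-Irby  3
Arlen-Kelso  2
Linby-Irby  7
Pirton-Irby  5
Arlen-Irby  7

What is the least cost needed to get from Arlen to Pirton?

Candidate routes:
Arlen–Kelso–Pirton: 2+1 = 3
Arlen–Pirton: 2 = 2
The minimum is $2 via Arlen–Pirton.

$2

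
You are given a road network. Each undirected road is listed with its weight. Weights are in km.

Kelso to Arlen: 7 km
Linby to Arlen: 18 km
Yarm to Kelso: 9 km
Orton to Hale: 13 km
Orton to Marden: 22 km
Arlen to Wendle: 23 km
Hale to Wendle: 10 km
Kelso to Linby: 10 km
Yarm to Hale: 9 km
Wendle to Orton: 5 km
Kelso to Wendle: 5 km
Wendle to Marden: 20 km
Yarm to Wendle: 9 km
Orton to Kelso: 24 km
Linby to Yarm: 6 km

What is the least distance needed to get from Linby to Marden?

35 km

Settle nodes by increasing distance from Linby:
Linby: 0
Yarm: 6  (via Linby)
Kelso: 10  (via Linby)
Wendle: 15  (via Yarm)
Hale: 15  (via Yarm)
Arlen: 17  (via Kelso)
Orton: 20  (via Wendle)
Marden: 35  (via Wendle)
Shortest route: Linby–Yarm–Wendle–Marden = 35 km.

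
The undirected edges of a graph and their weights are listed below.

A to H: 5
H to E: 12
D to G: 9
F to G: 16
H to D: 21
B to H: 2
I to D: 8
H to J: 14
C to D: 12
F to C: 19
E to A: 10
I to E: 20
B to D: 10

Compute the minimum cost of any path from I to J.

Candidate routes:
I–E–H–J: 20+12+14 = 46
I–D–H–J: 8+21+14 = 43
I–D–B–H–J: 8+10+2+14 = 34
Cheapest is I–D–B–H–J at 34.

34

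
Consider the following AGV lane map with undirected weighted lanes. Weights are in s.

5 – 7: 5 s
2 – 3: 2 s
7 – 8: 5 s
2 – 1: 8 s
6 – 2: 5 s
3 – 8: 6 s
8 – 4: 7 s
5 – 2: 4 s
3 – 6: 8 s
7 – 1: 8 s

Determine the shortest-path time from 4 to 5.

Settle nodes by increasing distance from 4:
4: 0
8: 7  (via 4)
7: 12  (via 8)
3: 13  (via 8)
2: 15  (via 3)
5: 17  (via 7)
Shortest route: 4 → 8 → 7 → 5 = 17 s.

17 s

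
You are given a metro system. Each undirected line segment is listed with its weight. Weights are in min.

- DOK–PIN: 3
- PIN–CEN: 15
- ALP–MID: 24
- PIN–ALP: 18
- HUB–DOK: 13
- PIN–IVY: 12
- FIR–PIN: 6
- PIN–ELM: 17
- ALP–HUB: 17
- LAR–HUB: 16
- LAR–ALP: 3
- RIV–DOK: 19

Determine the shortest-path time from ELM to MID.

59 min

Running Dijkstra from ELM:
ELM: 0
PIN: 17  (via ELM)
DOK: 20  (via PIN)
FIR: 23  (via PIN)
IVY: 29  (via PIN)
CEN: 32  (via PIN)
HUB: 33  (via DOK)
ALP: 35  (via PIN)
LAR: 38  (via ALP)
RIV: 39  (via DOK)
MID: 59  (via ALP)
Shortest route: ELM → PIN → ALP → MID = 59 min.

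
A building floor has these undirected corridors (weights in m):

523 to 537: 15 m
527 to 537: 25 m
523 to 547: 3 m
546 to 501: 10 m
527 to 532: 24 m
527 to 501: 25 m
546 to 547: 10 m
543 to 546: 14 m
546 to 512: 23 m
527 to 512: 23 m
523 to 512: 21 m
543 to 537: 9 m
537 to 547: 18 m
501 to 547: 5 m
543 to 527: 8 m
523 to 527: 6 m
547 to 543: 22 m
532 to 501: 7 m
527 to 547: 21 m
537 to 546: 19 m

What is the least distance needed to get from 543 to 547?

17 m

Compare a few routes:
543–546–547: 14+10 = 24
543–537–523–547: 9+15+3 = 27
543–527–523–547: 8+6+3 = 17
543–547: 22 = 22
Cheapest is 543–527–523–547 at 17 m.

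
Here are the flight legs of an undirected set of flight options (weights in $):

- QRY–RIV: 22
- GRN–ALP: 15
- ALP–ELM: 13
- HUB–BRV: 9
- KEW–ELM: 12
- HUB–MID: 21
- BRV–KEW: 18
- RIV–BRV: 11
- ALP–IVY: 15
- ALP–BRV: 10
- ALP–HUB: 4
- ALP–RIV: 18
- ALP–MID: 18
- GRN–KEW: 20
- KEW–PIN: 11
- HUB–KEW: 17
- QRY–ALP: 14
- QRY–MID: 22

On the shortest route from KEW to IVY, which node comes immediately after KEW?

HUB

Candidate routes:
KEW–ELM–ALP–IVY: 12+13+15 = 40
KEW–HUB–ALP–IVY: 17+4+15 = 36
The minimum is $36 via KEW–HUB–ALP–IVY.
So from KEW the first move is to HUB.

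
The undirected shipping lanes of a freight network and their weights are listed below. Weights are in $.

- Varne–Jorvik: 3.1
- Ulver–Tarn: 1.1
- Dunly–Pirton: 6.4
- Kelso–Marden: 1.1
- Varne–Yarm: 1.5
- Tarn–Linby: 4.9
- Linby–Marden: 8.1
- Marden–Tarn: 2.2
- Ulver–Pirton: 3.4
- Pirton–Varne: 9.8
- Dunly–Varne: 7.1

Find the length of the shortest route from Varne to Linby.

$19.2

Settle nodes by increasing distance from Varne:
Varne: 0
Yarm: 1.5  (via Varne)
Jorvik: 3.1  (via Varne)
Dunly: 7.1  (via Varne)
Pirton: 9.8  (via Varne)
Ulver: 13.2  (via Pirton)
Tarn: 14.3  (via Ulver)
Marden: 16.5  (via Tarn)
Kelso: 17.6  (via Marden)
Linby: 19.2  (via Tarn)
Shortest route: Varne → Pirton → Ulver → Tarn → Linby = $19.2.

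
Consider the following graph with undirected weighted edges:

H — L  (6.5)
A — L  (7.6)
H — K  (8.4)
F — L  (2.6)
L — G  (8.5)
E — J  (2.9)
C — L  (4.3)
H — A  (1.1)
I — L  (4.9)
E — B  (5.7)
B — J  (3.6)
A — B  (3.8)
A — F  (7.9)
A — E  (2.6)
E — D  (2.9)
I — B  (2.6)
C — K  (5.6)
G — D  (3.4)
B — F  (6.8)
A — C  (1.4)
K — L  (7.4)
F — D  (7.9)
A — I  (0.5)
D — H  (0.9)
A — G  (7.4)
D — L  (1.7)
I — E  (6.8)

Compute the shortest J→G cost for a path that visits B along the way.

Best J to B: J–B costing 3.6
Best B to G: B–I–A–H–D–G costing 8.5
Total via B: 3.6 + 8.5 = 12.1.

12.1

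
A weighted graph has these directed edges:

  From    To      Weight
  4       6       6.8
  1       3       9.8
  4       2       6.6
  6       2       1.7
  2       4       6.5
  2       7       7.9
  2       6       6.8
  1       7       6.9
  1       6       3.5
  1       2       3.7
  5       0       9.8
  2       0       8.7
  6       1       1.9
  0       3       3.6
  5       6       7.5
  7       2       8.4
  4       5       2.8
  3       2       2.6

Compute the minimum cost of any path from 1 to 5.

13

Shortest distances from 1:
1: 0
6: 3.5  (via 1)
2: 3.7  (via 1)
7: 6.9  (via 1)
3: 9.8  (via 1)
4: 10.2  (via 2)
0: 12.4  (via 2)
5: 13  (via 4)
Shortest route: 1 → 2 → 4 → 5 = 13.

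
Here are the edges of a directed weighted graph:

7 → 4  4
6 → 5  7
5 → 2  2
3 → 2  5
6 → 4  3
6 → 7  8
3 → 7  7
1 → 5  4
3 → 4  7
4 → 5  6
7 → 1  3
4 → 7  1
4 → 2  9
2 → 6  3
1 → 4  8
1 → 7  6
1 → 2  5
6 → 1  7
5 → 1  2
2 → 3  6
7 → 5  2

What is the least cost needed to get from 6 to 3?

14

Enumerating some paths:
6 - 5 - 2 - 3: 7+2+6 = 15
6 - 4 - 7 - 5 - 2 - 3: 3+1+2+2+6 = 14
Cheapest is 6 - 4 - 7 - 5 - 2 - 3 at 14.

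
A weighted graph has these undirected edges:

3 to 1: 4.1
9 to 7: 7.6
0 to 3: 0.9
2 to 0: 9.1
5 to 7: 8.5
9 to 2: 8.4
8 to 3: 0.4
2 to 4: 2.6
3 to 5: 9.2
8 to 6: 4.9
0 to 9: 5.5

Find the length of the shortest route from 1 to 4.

16.7

Enumerating some paths:
1 - 3 - 0 - 9 - 2 - 4: 4.1+0.9+5.5+8.4+2.6 = 21.5
1 - 3 - 0 - 2 - 4: 4.1+0.9+9.1+2.6 = 16.7
The minimum is 16.7 via 1 - 3 - 0 - 2 - 4.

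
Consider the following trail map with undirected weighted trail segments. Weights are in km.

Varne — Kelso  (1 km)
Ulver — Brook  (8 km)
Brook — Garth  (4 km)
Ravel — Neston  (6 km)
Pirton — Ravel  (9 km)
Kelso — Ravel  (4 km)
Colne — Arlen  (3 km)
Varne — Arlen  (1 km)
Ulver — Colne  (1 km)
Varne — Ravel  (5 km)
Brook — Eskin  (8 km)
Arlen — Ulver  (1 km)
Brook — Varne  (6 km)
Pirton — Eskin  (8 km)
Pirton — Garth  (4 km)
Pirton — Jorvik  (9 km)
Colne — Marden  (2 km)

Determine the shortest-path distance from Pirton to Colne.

17 km

Candidate routes:
Pirton → Garth → Brook → Varne → Arlen → Colne: 4+4+6+1+3 = 18
Pirton → Ravel → Kelso → Varne → Arlen → Colne: 9+4+1+1+3 = 18
Pirton → Garth → Brook → Ulver → Colne: 4+4+8+1 = 17
The minimum is 17 km via Pirton → Garth → Brook → Ulver → Colne.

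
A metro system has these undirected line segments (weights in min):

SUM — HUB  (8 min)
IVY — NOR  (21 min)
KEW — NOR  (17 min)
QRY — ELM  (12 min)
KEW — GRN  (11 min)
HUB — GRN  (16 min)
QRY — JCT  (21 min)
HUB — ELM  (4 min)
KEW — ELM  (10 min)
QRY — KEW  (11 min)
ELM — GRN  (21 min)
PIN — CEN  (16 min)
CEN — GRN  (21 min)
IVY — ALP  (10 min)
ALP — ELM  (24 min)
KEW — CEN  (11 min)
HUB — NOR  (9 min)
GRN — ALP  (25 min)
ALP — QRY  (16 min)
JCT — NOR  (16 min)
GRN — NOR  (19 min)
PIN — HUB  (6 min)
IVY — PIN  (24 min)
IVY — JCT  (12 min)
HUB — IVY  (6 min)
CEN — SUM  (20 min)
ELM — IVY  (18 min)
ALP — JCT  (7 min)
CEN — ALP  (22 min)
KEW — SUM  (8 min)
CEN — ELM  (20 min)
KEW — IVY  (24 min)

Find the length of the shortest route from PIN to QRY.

22 min

Shortest distances from PIN:
PIN: 0
HUB: 6  (via PIN)
ELM: 10  (via HUB)
IVY: 12  (via HUB)
SUM: 14  (via HUB)
NOR: 15  (via HUB)
CEN: 16  (via PIN)
KEW: 20  (via ELM)
GRN: 22  (via HUB)
ALP: 22  (via IVY)
QRY: 22  (via ELM)
Shortest route: PIN–HUB–ELM–QRY = 22 min.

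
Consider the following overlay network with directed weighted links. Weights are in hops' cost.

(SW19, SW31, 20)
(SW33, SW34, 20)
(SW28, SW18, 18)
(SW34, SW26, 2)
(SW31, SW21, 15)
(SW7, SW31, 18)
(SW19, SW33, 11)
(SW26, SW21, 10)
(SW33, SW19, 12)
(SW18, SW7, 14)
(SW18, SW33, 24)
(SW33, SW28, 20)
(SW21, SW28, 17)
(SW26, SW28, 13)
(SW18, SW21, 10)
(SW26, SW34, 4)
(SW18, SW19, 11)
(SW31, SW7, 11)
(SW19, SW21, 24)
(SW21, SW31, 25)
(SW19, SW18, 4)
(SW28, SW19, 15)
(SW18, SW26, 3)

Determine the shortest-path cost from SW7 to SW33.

76 hops' cost

Shortest distances from SW7:
SW7: 0
SW31: 18  (via SW7)
SW21: 33  (via SW31)
SW28: 50  (via SW21)
SW19: 65  (via SW28)
SW18: 68  (via SW28)
SW26: 71  (via SW18)
SW34: 75  (via SW26)
SW33: 76  (via SW19)
Shortest route: SW7–SW31–SW21–SW28–SW19–SW33 = 76 hops' cost.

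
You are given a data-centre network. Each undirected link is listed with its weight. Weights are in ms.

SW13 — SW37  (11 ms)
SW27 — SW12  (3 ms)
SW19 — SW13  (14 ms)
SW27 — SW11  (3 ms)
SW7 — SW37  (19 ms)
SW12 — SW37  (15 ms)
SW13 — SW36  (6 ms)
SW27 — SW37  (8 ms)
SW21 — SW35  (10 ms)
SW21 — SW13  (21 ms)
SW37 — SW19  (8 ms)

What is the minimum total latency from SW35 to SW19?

45 ms

Compare a few routes:
SW35–SW21–SW13–SW19: 10+21+14 = 45
SW35–SW21–SW13–SW37–SW19: 10+21+11+8 = 50
Cheapest is SW35–SW21–SW13–SW19 at 45 ms.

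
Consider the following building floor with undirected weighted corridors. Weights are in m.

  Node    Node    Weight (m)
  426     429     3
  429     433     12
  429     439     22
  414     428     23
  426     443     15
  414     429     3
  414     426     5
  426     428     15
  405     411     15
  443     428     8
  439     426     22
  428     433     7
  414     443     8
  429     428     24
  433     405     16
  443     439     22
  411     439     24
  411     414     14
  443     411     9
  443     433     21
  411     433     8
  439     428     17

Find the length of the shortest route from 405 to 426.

Shortest distances from 405:
405: 0
411: 15  (via 405)
433: 16  (via 405)
428: 23  (via 433)
443: 24  (via 411)
429: 28  (via 433)
414: 29  (via 411)
426: 31  (via 429)
Shortest route: 405–433–429–426 = 31 m.

31 m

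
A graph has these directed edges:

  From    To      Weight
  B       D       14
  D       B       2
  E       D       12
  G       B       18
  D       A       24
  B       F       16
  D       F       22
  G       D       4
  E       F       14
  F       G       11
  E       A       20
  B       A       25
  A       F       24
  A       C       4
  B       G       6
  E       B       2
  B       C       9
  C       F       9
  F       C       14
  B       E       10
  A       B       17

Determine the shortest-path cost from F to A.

39

Enumerating some paths:
F - G - D - B - A: 11+4+2+25 = 42
F - G - D - A: 11+4+24 = 39
Cheapest is F - G - D - A at 39.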